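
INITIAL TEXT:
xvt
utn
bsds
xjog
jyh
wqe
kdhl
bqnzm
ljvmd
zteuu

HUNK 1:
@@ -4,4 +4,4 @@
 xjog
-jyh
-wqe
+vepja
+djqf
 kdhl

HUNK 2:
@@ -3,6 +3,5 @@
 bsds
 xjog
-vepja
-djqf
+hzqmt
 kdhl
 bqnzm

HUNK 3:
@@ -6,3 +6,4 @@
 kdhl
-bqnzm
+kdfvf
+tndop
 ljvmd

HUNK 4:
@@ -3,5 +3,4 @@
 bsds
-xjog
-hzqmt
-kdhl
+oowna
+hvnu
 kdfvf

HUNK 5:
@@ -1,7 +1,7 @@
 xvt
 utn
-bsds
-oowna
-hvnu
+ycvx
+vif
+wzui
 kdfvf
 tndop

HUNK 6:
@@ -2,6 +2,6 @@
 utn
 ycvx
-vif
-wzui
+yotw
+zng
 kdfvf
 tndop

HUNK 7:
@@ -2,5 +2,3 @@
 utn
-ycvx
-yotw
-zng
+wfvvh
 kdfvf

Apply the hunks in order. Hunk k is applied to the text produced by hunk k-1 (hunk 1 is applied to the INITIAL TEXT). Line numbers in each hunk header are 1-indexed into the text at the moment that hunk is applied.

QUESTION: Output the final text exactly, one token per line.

Answer: xvt
utn
wfvvh
kdfvf
tndop
ljvmd
zteuu

Derivation:
Hunk 1: at line 4 remove [jyh,wqe] add [vepja,djqf] -> 10 lines: xvt utn bsds xjog vepja djqf kdhl bqnzm ljvmd zteuu
Hunk 2: at line 3 remove [vepja,djqf] add [hzqmt] -> 9 lines: xvt utn bsds xjog hzqmt kdhl bqnzm ljvmd zteuu
Hunk 3: at line 6 remove [bqnzm] add [kdfvf,tndop] -> 10 lines: xvt utn bsds xjog hzqmt kdhl kdfvf tndop ljvmd zteuu
Hunk 4: at line 3 remove [xjog,hzqmt,kdhl] add [oowna,hvnu] -> 9 lines: xvt utn bsds oowna hvnu kdfvf tndop ljvmd zteuu
Hunk 5: at line 1 remove [bsds,oowna,hvnu] add [ycvx,vif,wzui] -> 9 lines: xvt utn ycvx vif wzui kdfvf tndop ljvmd zteuu
Hunk 6: at line 2 remove [vif,wzui] add [yotw,zng] -> 9 lines: xvt utn ycvx yotw zng kdfvf tndop ljvmd zteuu
Hunk 7: at line 2 remove [ycvx,yotw,zng] add [wfvvh] -> 7 lines: xvt utn wfvvh kdfvf tndop ljvmd zteuu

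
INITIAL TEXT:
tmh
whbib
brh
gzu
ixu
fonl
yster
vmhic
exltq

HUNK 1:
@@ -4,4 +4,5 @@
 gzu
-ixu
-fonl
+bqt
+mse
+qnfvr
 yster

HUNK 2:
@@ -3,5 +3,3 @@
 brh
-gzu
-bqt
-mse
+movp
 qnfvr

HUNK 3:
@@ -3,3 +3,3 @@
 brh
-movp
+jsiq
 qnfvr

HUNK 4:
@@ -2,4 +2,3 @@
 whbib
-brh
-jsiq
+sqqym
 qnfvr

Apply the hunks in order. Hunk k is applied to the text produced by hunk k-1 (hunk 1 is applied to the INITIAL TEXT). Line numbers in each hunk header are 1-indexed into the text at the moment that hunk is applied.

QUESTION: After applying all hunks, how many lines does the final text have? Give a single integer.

Answer: 7

Derivation:
Hunk 1: at line 4 remove [ixu,fonl] add [bqt,mse,qnfvr] -> 10 lines: tmh whbib brh gzu bqt mse qnfvr yster vmhic exltq
Hunk 2: at line 3 remove [gzu,bqt,mse] add [movp] -> 8 lines: tmh whbib brh movp qnfvr yster vmhic exltq
Hunk 3: at line 3 remove [movp] add [jsiq] -> 8 lines: tmh whbib brh jsiq qnfvr yster vmhic exltq
Hunk 4: at line 2 remove [brh,jsiq] add [sqqym] -> 7 lines: tmh whbib sqqym qnfvr yster vmhic exltq
Final line count: 7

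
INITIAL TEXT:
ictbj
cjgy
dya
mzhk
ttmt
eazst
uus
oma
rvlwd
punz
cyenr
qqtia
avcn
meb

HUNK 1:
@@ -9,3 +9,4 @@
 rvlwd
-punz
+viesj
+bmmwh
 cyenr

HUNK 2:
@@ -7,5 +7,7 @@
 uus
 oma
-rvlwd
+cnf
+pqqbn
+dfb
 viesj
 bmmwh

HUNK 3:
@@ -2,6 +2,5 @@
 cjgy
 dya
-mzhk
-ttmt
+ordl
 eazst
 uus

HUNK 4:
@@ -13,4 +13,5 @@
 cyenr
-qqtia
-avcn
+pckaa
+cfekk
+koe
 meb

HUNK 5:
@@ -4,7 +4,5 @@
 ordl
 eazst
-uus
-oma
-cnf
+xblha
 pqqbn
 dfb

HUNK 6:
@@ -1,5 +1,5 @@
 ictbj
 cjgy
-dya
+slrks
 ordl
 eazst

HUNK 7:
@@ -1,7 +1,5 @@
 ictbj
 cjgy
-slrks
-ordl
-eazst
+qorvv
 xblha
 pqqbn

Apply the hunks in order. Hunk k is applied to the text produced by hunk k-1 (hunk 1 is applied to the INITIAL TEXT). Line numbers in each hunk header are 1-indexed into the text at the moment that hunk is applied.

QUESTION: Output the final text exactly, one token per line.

Hunk 1: at line 9 remove [punz] add [viesj,bmmwh] -> 15 lines: ictbj cjgy dya mzhk ttmt eazst uus oma rvlwd viesj bmmwh cyenr qqtia avcn meb
Hunk 2: at line 7 remove [rvlwd] add [cnf,pqqbn,dfb] -> 17 lines: ictbj cjgy dya mzhk ttmt eazst uus oma cnf pqqbn dfb viesj bmmwh cyenr qqtia avcn meb
Hunk 3: at line 2 remove [mzhk,ttmt] add [ordl] -> 16 lines: ictbj cjgy dya ordl eazst uus oma cnf pqqbn dfb viesj bmmwh cyenr qqtia avcn meb
Hunk 4: at line 13 remove [qqtia,avcn] add [pckaa,cfekk,koe] -> 17 lines: ictbj cjgy dya ordl eazst uus oma cnf pqqbn dfb viesj bmmwh cyenr pckaa cfekk koe meb
Hunk 5: at line 4 remove [uus,oma,cnf] add [xblha] -> 15 lines: ictbj cjgy dya ordl eazst xblha pqqbn dfb viesj bmmwh cyenr pckaa cfekk koe meb
Hunk 6: at line 1 remove [dya] add [slrks] -> 15 lines: ictbj cjgy slrks ordl eazst xblha pqqbn dfb viesj bmmwh cyenr pckaa cfekk koe meb
Hunk 7: at line 1 remove [slrks,ordl,eazst] add [qorvv] -> 13 lines: ictbj cjgy qorvv xblha pqqbn dfb viesj bmmwh cyenr pckaa cfekk koe meb

Answer: ictbj
cjgy
qorvv
xblha
pqqbn
dfb
viesj
bmmwh
cyenr
pckaa
cfekk
koe
meb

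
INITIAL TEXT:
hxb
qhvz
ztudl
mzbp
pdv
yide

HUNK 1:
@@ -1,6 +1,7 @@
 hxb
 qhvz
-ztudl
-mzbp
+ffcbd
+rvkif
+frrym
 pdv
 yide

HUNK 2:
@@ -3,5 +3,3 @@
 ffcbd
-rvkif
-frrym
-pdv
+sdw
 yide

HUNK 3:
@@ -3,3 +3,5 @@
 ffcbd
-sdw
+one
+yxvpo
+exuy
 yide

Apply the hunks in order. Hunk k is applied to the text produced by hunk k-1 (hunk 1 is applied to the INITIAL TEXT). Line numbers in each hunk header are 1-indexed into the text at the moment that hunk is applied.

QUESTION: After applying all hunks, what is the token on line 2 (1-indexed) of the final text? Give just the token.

Answer: qhvz

Derivation:
Hunk 1: at line 1 remove [ztudl,mzbp] add [ffcbd,rvkif,frrym] -> 7 lines: hxb qhvz ffcbd rvkif frrym pdv yide
Hunk 2: at line 3 remove [rvkif,frrym,pdv] add [sdw] -> 5 lines: hxb qhvz ffcbd sdw yide
Hunk 3: at line 3 remove [sdw] add [one,yxvpo,exuy] -> 7 lines: hxb qhvz ffcbd one yxvpo exuy yide
Final line 2: qhvz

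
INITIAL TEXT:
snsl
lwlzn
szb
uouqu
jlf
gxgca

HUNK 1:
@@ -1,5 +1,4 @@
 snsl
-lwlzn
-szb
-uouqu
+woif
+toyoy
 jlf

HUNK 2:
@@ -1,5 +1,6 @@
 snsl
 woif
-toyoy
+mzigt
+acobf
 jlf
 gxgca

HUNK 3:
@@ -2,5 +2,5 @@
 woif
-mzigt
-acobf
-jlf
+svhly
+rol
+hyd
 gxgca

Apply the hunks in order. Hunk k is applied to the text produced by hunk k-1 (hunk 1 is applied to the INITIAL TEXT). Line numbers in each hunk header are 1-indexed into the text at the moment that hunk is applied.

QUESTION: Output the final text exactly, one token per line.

Answer: snsl
woif
svhly
rol
hyd
gxgca

Derivation:
Hunk 1: at line 1 remove [lwlzn,szb,uouqu] add [woif,toyoy] -> 5 lines: snsl woif toyoy jlf gxgca
Hunk 2: at line 1 remove [toyoy] add [mzigt,acobf] -> 6 lines: snsl woif mzigt acobf jlf gxgca
Hunk 3: at line 2 remove [mzigt,acobf,jlf] add [svhly,rol,hyd] -> 6 lines: snsl woif svhly rol hyd gxgca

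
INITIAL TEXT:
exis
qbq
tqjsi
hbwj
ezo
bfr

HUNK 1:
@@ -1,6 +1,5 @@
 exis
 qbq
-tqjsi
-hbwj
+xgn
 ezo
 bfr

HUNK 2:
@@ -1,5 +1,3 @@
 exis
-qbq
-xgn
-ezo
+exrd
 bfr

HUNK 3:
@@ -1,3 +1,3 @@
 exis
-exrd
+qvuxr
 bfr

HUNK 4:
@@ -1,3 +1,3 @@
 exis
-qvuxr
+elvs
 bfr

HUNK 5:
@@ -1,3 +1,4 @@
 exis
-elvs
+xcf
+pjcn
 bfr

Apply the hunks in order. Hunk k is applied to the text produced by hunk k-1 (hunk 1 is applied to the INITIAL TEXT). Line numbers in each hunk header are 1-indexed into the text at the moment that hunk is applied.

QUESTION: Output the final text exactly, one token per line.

Hunk 1: at line 1 remove [tqjsi,hbwj] add [xgn] -> 5 lines: exis qbq xgn ezo bfr
Hunk 2: at line 1 remove [qbq,xgn,ezo] add [exrd] -> 3 lines: exis exrd bfr
Hunk 3: at line 1 remove [exrd] add [qvuxr] -> 3 lines: exis qvuxr bfr
Hunk 4: at line 1 remove [qvuxr] add [elvs] -> 3 lines: exis elvs bfr
Hunk 5: at line 1 remove [elvs] add [xcf,pjcn] -> 4 lines: exis xcf pjcn bfr

Answer: exis
xcf
pjcn
bfr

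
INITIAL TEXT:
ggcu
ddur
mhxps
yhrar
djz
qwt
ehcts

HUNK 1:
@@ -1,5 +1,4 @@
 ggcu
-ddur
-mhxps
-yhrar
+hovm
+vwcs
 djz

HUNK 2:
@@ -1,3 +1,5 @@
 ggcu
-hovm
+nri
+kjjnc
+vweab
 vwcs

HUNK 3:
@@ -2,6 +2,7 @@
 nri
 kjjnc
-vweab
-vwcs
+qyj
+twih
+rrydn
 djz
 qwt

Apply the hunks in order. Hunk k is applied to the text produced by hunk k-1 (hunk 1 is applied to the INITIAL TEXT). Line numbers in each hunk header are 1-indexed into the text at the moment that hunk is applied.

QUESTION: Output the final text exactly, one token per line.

Hunk 1: at line 1 remove [ddur,mhxps,yhrar] add [hovm,vwcs] -> 6 lines: ggcu hovm vwcs djz qwt ehcts
Hunk 2: at line 1 remove [hovm] add [nri,kjjnc,vweab] -> 8 lines: ggcu nri kjjnc vweab vwcs djz qwt ehcts
Hunk 3: at line 2 remove [vweab,vwcs] add [qyj,twih,rrydn] -> 9 lines: ggcu nri kjjnc qyj twih rrydn djz qwt ehcts

Answer: ggcu
nri
kjjnc
qyj
twih
rrydn
djz
qwt
ehcts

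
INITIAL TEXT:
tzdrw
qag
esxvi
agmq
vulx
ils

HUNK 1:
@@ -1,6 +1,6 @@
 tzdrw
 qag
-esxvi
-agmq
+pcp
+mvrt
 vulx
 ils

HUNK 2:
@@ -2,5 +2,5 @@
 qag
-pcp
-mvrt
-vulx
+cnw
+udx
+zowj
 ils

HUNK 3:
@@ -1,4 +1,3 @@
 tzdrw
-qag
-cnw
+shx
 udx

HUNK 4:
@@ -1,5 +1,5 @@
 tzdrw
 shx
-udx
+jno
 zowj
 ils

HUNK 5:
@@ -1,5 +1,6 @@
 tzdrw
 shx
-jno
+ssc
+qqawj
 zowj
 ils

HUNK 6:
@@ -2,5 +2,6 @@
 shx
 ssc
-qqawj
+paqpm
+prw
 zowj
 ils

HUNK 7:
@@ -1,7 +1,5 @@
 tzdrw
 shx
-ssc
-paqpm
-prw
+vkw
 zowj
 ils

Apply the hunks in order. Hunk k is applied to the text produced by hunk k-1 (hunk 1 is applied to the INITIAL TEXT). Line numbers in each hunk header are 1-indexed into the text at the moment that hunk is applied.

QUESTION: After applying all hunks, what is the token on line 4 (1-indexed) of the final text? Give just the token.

Answer: zowj

Derivation:
Hunk 1: at line 1 remove [esxvi,agmq] add [pcp,mvrt] -> 6 lines: tzdrw qag pcp mvrt vulx ils
Hunk 2: at line 2 remove [pcp,mvrt,vulx] add [cnw,udx,zowj] -> 6 lines: tzdrw qag cnw udx zowj ils
Hunk 3: at line 1 remove [qag,cnw] add [shx] -> 5 lines: tzdrw shx udx zowj ils
Hunk 4: at line 1 remove [udx] add [jno] -> 5 lines: tzdrw shx jno zowj ils
Hunk 5: at line 1 remove [jno] add [ssc,qqawj] -> 6 lines: tzdrw shx ssc qqawj zowj ils
Hunk 6: at line 2 remove [qqawj] add [paqpm,prw] -> 7 lines: tzdrw shx ssc paqpm prw zowj ils
Hunk 7: at line 1 remove [ssc,paqpm,prw] add [vkw] -> 5 lines: tzdrw shx vkw zowj ils
Final line 4: zowj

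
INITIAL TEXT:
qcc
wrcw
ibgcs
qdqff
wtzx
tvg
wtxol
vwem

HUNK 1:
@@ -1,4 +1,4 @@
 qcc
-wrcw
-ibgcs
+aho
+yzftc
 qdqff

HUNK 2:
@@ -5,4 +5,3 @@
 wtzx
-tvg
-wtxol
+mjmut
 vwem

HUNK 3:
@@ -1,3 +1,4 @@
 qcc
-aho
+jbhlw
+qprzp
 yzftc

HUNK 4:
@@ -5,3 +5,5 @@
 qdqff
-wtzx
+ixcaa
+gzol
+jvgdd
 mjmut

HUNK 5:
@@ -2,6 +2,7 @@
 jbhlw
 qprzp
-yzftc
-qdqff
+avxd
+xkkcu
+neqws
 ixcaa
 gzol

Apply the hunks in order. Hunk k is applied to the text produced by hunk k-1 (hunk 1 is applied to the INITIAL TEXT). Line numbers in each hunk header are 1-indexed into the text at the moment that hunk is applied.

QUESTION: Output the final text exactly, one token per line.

Hunk 1: at line 1 remove [wrcw,ibgcs] add [aho,yzftc] -> 8 lines: qcc aho yzftc qdqff wtzx tvg wtxol vwem
Hunk 2: at line 5 remove [tvg,wtxol] add [mjmut] -> 7 lines: qcc aho yzftc qdqff wtzx mjmut vwem
Hunk 3: at line 1 remove [aho] add [jbhlw,qprzp] -> 8 lines: qcc jbhlw qprzp yzftc qdqff wtzx mjmut vwem
Hunk 4: at line 5 remove [wtzx] add [ixcaa,gzol,jvgdd] -> 10 lines: qcc jbhlw qprzp yzftc qdqff ixcaa gzol jvgdd mjmut vwem
Hunk 5: at line 2 remove [yzftc,qdqff] add [avxd,xkkcu,neqws] -> 11 lines: qcc jbhlw qprzp avxd xkkcu neqws ixcaa gzol jvgdd mjmut vwem

Answer: qcc
jbhlw
qprzp
avxd
xkkcu
neqws
ixcaa
gzol
jvgdd
mjmut
vwem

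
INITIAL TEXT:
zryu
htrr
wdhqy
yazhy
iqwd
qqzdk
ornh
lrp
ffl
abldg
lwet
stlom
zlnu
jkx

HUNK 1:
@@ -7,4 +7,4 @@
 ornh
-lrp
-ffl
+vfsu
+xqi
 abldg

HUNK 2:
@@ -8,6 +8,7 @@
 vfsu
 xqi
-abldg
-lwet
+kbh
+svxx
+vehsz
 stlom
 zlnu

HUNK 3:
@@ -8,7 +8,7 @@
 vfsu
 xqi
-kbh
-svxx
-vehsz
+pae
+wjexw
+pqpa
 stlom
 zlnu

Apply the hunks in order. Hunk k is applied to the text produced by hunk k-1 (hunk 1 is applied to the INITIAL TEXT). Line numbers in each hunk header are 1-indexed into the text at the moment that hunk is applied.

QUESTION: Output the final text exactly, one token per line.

Hunk 1: at line 7 remove [lrp,ffl] add [vfsu,xqi] -> 14 lines: zryu htrr wdhqy yazhy iqwd qqzdk ornh vfsu xqi abldg lwet stlom zlnu jkx
Hunk 2: at line 8 remove [abldg,lwet] add [kbh,svxx,vehsz] -> 15 lines: zryu htrr wdhqy yazhy iqwd qqzdk ornh vfsu xqi kbh svxx vehsz stlom zlnu jkx
Hunk 3: at line 8 remove [kbh,svxx,vehsz] add [pae,wjexw,pqpa] -> 15 lines: zryu htrr wdhqy yazhy iqwd qqzdk ornh vfsu xqi pae wjexw pqpa stlom zlnu jkx

Answer: zryu
htrr
wdhqy
yazhy
iqwd
qqzdk
ornh
vfsu
xqi
pae
wjexw
pqpa
stlom
zlnu
jkx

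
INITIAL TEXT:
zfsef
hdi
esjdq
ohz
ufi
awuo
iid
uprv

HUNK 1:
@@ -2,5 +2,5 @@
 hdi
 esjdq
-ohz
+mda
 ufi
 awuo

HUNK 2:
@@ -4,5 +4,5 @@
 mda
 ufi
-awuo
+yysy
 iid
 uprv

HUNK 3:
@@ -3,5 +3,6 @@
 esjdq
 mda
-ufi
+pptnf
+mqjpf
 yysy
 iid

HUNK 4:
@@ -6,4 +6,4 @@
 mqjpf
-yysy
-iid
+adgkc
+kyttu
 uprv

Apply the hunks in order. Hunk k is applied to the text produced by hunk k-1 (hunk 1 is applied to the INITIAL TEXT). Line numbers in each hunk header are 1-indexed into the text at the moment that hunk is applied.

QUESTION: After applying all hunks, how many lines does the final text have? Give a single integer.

Answer: 9

Derivation:
Hunk 1: at line 2 remove [ohz] add [mda] -> 8 lines: zfsef hdi esjdq mda ufi awuo iid uprv
Hunk 2: at line 4 remove [awuo] add [yysy] -> 8 lines: zfsef hdi esjdq mda ufi yysy iid uprv
Hunk 3: at line 3 remove [ufi] add [pptnf,mqjpf] -> 9 lines: zfsef hdi esjdq mda pptnf mqjpf yysy iid uprv
Hunk 4: at line 6 remove [yysy,iid] add [adgkc,kyttu] -> 9 lines: zfsef hdi esjdq mda pptnf mqjpf adgkc kyttu uprv
Final line count: 9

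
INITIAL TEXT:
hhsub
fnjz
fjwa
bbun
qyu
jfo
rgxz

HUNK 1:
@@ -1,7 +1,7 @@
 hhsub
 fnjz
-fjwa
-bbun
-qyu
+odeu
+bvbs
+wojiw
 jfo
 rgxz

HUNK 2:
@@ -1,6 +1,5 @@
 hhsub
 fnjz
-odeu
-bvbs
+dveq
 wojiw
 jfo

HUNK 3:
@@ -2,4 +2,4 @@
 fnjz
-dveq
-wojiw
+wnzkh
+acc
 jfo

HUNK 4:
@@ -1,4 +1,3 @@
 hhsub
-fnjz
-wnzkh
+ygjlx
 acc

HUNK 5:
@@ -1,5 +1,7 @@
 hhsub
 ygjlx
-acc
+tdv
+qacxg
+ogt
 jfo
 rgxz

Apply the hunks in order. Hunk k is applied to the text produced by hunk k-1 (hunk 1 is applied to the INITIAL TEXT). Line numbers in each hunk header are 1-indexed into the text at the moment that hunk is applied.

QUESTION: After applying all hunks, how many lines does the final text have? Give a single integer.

Answer: 7

Derivation:
Hunk 1: at line 1 remove [fjwa,bbun,qyu] add [odeu,bvbs,wojiw] -> 7 lines: hhsub fnjz odeu bvbs wojiw jfo rgxz
Hunk 2: at line 1 remove [odeu,bvbs] add [dveq] -> 6 lines: hhsub fnjz dveq wojiw jfo rgxz
Hunk 3: at line 2 remove [dveq,wojiw] add [wnzkh,acc] -> 6 lines: hhsub fnjz wnzkh acc jfo rgxz
Hunk 4: at line 1 remove [fnjz,wnzkh] add [ygjlx] -> 5 lines: hhsub ygjlx acc jfo rgxz
Hunk 5: at line 1 remove [acc] add [tdv,qacxg,ogt] -> 7 lines: hhsub ygjlx tdv qacxg ogt jfo rgxz
Final line count: 7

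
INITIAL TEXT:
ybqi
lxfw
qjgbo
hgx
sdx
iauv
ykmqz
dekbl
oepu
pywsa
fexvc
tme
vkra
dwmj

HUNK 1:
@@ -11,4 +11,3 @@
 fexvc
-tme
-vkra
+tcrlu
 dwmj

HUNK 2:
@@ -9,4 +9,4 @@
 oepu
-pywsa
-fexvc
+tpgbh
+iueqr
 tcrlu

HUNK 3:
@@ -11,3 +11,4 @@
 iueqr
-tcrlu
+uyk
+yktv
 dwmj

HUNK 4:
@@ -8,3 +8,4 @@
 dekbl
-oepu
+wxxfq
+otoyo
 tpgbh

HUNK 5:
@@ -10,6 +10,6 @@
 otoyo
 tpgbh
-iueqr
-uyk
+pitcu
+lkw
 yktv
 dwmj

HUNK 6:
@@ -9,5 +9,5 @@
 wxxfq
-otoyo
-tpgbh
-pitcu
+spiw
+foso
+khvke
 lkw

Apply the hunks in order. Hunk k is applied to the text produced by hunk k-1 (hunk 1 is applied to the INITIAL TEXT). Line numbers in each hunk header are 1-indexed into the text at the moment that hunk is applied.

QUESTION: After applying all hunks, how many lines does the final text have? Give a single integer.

Answer: 15

Derivation:
Hunk 1: at line 11 remove [tme,vkra] add [tcrlu] -> 13 lines: ybqi lxfw qjgbo hgx sdx iauv ykmqz dekbl oepu pywsa fexvc tcrlu dwmj
Hunk 2: at line 9 remove [pywsa,fexvc] add [tpgbh,iueqr] -> 13 lines: ybqi lxfw qjgbo hgx sdx iauv ykmqz dekbl oepu tpgbh iueqr tcrlu dwmj
Hunk 3: at line 11 remove [tcrlu] add [uyk,yktv] -> 14 lines: ybqi lxfw qjgbo hgx sdx iauv ykmqz dekbl oepu tpgbh iueqr uyk yktv dwmj
Hunk 4: at line 8 remove [oepu] add [wxxfq,otoyo] -> 15 lines: ybqi lxfw qjgbo hgx sdx iauv ykmqz dekbl wxxfq otoyo tpgbh iueqr uyk yktv dwmj
Hunk 5: at line 10 remove [iueqr,uyk] add [pitcu,lkw] -> 15 lines: ybqi lxfw qjgbo hgx sdx iauv ykmqz dekbl wxxfq otoyo tpgbh pitcu lkw yktv dwmj
Hunk 6: at line 9 remove [otoyo,tpgbh,pitcu] add [spiw,foso,khvke] -> 15 lines: ybqi lxfw qjgbo hgx sdx iauv ykmqz dekbl wxxfq spiw foso khvke lkw yktv dwmj
Final line count: 15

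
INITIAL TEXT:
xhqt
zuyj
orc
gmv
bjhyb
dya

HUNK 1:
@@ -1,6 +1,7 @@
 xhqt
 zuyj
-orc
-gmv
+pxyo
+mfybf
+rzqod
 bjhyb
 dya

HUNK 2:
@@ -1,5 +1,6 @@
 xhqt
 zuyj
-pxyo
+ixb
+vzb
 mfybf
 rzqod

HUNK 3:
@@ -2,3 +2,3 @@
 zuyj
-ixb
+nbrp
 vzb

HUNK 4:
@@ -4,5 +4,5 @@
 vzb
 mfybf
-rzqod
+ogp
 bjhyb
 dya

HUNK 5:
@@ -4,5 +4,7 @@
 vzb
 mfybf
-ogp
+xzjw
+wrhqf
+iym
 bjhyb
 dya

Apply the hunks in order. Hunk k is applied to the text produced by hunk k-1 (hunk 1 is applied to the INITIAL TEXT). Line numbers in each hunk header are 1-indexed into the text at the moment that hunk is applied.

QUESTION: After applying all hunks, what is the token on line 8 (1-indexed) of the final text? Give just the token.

Hunk 1: at line 1 remove [orc,gmv] add [pxyo,mfybf,rzqod] -> 7 lines: xhqt zuyj pxyo mfybf rzqod bjhyb dya
Hunk 2: at line 1 remove [pxyo] add [ixb,vzb] -> 8 lines: xhqt zuyj ixb vzb mfybf rzqod bjhyb dya
Hunk 3: at line 2 remove [ixb] add [nbrp] -> 8 lines: xhqt zuyj nbrp vzb mfybf rzqod bjhyb dya
Hunk 4: at line 4 remove [rzqod] add [ogp] -> 8 lines: xhqt zuyj nbrp vzb mfybf ogp bjhyb dya
Hunk 5: at line 4 remove [ogp] add [xzjw,wrhqf,iym] -> 10 lines: xhqt zuyj nbrp vzb mfybf xzjw wrhqf iym bjhyb dya
Final line 8: iym

Answer: iym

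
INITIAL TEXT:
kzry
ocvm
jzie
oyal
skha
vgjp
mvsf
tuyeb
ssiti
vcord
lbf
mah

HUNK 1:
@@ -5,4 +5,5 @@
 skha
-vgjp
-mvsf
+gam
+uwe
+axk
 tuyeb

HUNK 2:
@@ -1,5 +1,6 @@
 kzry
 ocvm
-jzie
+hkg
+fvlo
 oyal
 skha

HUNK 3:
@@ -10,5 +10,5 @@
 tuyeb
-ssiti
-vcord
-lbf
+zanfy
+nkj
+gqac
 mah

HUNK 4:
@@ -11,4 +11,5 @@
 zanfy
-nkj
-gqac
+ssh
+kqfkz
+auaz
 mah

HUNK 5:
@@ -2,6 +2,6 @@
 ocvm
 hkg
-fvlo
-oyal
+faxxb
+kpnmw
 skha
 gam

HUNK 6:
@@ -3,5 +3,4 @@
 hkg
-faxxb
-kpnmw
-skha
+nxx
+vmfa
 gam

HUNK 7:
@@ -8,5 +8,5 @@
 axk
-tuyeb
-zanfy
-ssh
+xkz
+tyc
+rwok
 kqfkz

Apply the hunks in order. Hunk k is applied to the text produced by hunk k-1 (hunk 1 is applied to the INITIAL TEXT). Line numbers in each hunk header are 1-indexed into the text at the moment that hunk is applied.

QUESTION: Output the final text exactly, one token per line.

Hunk 1: at line 5 remove [vgjp,mvsf] add [gam,uwe,axk] -> 13 lines: kzry ocvm jzie oyal skha gam uwe axk tuyeb ssiti vcord lbf mah
Hunk 2: at line 1 remove [jzie] add [hkg,fvlo] -> 14 lines: kzry ocvm hkg fvlo oyal skha gam uwe axk tuyeb ssiti vcord lbf mah
Hunk 3: at line 10 remove [ssiti,vcord,lbf] add [zanfy,nkj,gqac] -> 14 lines: kzry ocvm hkg fvlo oyal skha gam uwe axk tuyeb zanfy nkj gqac mah
Hunk 4: at line 11 remove [nkj,gqac] add [ssh,kqfkz,auaz] -> 15 lines: kzry ocvm hkg fvlo oyal skha gam uwe axk tuyeb zanfy ssh kqfkz auaz mah
Hunk 5: at line 2 remove [fvlo,oyal] add [faxxb,kpnmw] -> 15 lines: kzry ocvm hkg faxxb kpnmw skha gam uwe axk tuyeb zanfy ssh kqfkz auaz mah
Hunk 6: at line 3 remove [faxxb,kpnmw,skha] add [nxx,vmfa] -> 14 lines: kzry ocvm hkg nxx vmfa gam uwe axk tuyeb zanfy ssh kqfkz auaz mah
Hunk 7: at line 8 remove [tuyeb,zanfy,ssh] add [xkz,tyc,rwok] -> 14 lines: kzry ocvm hkg nxx vmfa gam uwe axk xkz tyc rwok kqfkz auaz mah

Answer: kzry
ocvm
hkg
nxx
vmfa
gam
uwe
axk
xkz
tyc
rwok
kqfkz
auaz
mah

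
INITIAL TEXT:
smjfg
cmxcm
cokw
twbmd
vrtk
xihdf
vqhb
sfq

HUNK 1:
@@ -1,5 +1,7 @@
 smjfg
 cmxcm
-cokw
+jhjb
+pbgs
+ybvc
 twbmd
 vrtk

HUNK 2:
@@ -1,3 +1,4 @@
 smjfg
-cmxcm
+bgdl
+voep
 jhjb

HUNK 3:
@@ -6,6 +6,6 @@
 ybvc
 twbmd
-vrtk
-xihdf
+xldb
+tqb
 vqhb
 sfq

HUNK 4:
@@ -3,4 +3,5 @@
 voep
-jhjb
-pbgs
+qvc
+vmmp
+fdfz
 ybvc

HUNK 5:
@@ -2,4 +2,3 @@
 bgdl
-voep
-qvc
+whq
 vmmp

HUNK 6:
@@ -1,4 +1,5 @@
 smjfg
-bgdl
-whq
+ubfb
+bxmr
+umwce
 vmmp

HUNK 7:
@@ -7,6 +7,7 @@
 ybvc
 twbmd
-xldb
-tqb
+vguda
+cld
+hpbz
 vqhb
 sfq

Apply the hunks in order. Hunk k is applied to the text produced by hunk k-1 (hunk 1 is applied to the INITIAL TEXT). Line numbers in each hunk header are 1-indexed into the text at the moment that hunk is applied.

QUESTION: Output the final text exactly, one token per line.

Answer: smjfg
ubfb
bxmr
umwce
vmmp
fdfz
ybvc
twbmd
vguda
cld
hpbz
vqhb
sfq

Derivation:
Hunk 1: at line 1 remove [cokw] add [jhjb,pbgs,ybvc] -> 10 lines: smjfg cmxcm jhjb pbgs ybvc twbmd vrtk xihdf vqhb sfq
Hunk 2: at line 1 remove [cmxcm] add [bgdl,voep] -> 11 lines: smjfg bgdl voep jhjb pbgs ybvc twbmd vrtk xihdf vqhb sfq
Hunk 3: at line 6 remove [vrtk,xihdf] add [xldb,tqb] -> 11 lines: smjfg bgdl voep jhjb pbgs ybvc twbmd xldb tqb vqhb sfq
Hunk 4: at line 3 remove [jhjb,pbgs] add [qvc,vmmp,fdfz] -> 12 lines: smjfg bgdl voep qvc vmmp fdfz ybvc twbmd xldb tqb vqhb sfq
Hunk 5: at line 2 remove [voep,qvc] add [whq] -> 11 lines: smjfg bgdl whq vmmp fdfz ybvc twbmd xldb tqb vqhb sfq
Hunk 6: at line 1 remove [bgdl,whq] add [ubfb,bxmr,umwce] -> 12 lines: smjfg ubfb bxmr umwce vmmp fdfz ybvc twbmd xldb tqb vqhb sfq
Hunk 7: at line 7 remove [xldb,tqb] add [vguda,cld,hpbz] -> 13 lines: smjfg ubfb bxmr umwce vmmp fdfz ybvc twbmd vguda cld hpbz vqhb sfq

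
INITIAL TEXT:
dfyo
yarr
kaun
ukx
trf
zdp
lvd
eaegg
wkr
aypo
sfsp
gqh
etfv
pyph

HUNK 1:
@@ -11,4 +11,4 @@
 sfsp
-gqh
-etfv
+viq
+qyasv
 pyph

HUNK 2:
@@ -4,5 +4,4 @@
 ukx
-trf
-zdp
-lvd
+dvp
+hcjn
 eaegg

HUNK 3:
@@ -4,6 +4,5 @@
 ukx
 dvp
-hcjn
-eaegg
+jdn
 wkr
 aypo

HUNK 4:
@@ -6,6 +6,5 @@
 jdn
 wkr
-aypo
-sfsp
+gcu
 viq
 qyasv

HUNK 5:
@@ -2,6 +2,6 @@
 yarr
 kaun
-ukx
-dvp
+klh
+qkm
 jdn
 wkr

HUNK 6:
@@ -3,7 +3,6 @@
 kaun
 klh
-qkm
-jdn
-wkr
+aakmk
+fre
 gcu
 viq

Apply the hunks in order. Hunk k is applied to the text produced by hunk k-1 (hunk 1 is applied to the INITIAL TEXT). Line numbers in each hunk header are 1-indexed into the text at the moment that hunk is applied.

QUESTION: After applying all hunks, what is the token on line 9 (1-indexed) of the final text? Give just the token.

Hunk 1: at line 11 remove [gqh,etfv] add [viq,qyasv] -> 14 lines: dfyo yarr kaun ukx trf zdp lvd eaegg wkr aypo sfsp viq qyasv pyph
Hunk 2: at line 4 remove [trf,zdp,lvd] add [dvp,hcjn] -> 13 lines: dfyo yarr kaun ukx dvp hcjn eaegg wkr aypo sfsp viq qyasv pyph
Hunk 3: at line 4 remove [hcjn,eaegg] add [jdn] -> 12 lines: dfyo yarr kaun ukx dvp jdn wkr aypo sfsp viq qyasv pyph
Hunk 4: at line 6 remove [aypo,sfsp] add [gcu] -> 11 lines: dfyo yarr kaun ukx dvp jdn wkr gcu viq qyasv pyph
Hunk 5: at line 2 remove [ukx,dvp] add [klh,qkm] -> 11 lines: dfyo yarr kaun klh qkm jdn wkr gcu viq qyasv pyph
Hunk 6: at line 3 remove [qkm,jdn,wkr] add [aakmk,fre] -> 10 lines: dfyo yarr kaun klh aakmk fre gcu viq qyasv pyph
Final line 9: qyasv

Answer: qyasv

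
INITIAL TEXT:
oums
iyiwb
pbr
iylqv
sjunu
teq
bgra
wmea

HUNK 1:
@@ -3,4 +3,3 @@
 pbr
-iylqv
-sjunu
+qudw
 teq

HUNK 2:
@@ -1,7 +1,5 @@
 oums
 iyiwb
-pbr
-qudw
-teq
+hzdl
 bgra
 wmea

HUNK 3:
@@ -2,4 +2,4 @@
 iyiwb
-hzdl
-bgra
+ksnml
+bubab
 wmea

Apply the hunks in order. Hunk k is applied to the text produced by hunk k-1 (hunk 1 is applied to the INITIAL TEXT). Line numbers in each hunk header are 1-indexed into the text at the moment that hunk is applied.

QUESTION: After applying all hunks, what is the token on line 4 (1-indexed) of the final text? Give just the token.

Answer: bubab

Derivation:
Hunk 1: at line 3 remove [iylqv,sjunu] add [qudw] -> 7 lines: oums iyiwb pbr qudw teq bgra wmea
Hunk 2: at line 1 remove [pbr,qudw,teq] add [hzdl] -> 5 lines: oums iyiwb hzdl bgra wmea
Hunk 3: at line 2 remove [hzdl,bgra] add [ksnml,bubab] -> 5 lines: oums iyiwb ksnml bubab wmea
Final line 4: bubab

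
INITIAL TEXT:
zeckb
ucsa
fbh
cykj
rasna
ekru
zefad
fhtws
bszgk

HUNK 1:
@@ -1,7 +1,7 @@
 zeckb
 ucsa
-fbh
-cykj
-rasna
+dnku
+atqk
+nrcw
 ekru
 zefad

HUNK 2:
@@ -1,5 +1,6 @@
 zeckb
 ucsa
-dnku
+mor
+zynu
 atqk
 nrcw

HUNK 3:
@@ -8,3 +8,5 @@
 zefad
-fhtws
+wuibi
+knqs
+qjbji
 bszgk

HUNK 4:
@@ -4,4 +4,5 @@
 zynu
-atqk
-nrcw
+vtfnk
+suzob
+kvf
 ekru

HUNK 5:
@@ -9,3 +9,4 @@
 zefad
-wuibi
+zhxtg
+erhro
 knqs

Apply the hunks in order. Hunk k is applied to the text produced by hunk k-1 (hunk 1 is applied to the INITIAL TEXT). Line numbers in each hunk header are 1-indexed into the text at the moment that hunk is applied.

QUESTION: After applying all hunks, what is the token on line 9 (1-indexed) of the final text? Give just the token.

Answer: zefad

Derivation:
Hunk 1: at line 1 remove [fbh,cykj,rasna] add [dnku,atqk,nrcw] -> 9 lines: zeckb ucsa dnku atqk nrcw ekru zefad fhtws bszgk
Hunk 2: at line 1 remove [dnku] add [mor,zynu] -> 10 lines: zeckb ucsa mor zynu atqk nrcw ekru zefad fhtws bszgk
Hunk 3: at line 8 remove [fhtws] add [wuibi,knqs,qjbji] -> 12 lines: zeckb ucsa mor zynu atqk nrcw ekru zefad wuibi knqs qjbji bszgk
Hunk 4: at line 4 remove [atqk,nrcw] add [vtfnk,suzob,kvf] -> 13 lines: zeckb ucsa mor zynu vtfnk suzob kvf ekru zefad wuibi knqs qjbji bszgk
Hunk 5: at line 9 remove [wuibi] add [zhxtg,erhro] -> 14 lines: zeckb ucsa mor zynu vtfnk suzob kvf ekru zefad zhxtg erhro knqs qjbji bszgk
Final line 9: zefad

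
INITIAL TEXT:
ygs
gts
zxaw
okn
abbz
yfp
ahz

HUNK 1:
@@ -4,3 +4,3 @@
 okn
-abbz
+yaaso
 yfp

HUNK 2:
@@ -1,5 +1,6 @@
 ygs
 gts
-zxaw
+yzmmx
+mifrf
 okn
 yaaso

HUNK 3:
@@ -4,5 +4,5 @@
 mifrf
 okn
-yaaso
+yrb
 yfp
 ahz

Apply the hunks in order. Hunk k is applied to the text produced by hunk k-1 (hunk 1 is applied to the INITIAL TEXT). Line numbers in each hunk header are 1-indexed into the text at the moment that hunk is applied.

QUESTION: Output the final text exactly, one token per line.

Answer: ygs
gts
yzmmx
mifrf
okn
yrb
yfp
ahz

Derivation:
Hunk 1: at line 4 remove [abbz] add [yaaso] -> 7 lines: ygs gts zxaw okn yaaso yfp ahz
Hunk 2: at line 1 remove [zxaw] add [yzmmx,mifrf] -> 8 lines: ygs gts yzmmx mifrf okn yaaso yfp ahz
Hunk 3: at line 4 remove [yaaso] add [yrb] -> 8 lines: ygs gts yzmmx mifrf okn yrb yfp ahz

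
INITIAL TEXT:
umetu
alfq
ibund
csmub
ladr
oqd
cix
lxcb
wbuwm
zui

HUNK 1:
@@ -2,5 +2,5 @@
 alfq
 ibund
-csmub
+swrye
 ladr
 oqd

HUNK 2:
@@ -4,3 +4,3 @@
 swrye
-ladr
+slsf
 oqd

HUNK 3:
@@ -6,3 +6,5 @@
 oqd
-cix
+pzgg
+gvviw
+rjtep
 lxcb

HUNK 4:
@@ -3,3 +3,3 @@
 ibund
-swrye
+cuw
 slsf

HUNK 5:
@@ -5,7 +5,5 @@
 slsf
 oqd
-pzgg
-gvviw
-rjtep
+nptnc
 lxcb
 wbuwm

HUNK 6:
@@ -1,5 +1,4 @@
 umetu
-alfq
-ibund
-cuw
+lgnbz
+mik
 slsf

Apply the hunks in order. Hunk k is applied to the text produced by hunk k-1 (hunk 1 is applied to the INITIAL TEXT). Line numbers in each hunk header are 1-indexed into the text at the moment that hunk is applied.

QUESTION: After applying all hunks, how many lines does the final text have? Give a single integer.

Answer: 9

Derivation:
Hunk 1: at line 2 remove [csmub] add [swrye] -> 10 lines: umetu alfq ibund swrye ladr oqd cix lxcb wbuwm zui
Hunk 2: at line 4 remove [ladr] add [slsf] -> 10 lines: umetu alfq ibund swrye slsf oqd cix lxcb wbuwm zui
Hunk 3: at line 6 remove [cix] add [pzgg,gvviw,rjtep] -> 12 lines: umetu alfq ibund swrye slsf oqd pzgg gvviw rjtep lxcb wbuwm zui
Hunk 4: at line 3 remove [swrye] add [cuw] -> 12 lines: umetu alfq ibund cuw slsf oqd pzgg gvviw rjtep lxcb wbuwm zui
Hunk 5: at line 5 remove [pzgg,gvviw,rjtep] add [nptnc] -> 10 lines: umetu alfq ibund cuw slsf oqd nptnc lxcb wbuwm zui
Hunk 6: at line 1 remove [alfq,ibund,cuw] add [lgnbz,mik] -> 9 lines: umetu lgnbz mik slsf oqd nptnc lxcb wbuwm zui
Final line count: 9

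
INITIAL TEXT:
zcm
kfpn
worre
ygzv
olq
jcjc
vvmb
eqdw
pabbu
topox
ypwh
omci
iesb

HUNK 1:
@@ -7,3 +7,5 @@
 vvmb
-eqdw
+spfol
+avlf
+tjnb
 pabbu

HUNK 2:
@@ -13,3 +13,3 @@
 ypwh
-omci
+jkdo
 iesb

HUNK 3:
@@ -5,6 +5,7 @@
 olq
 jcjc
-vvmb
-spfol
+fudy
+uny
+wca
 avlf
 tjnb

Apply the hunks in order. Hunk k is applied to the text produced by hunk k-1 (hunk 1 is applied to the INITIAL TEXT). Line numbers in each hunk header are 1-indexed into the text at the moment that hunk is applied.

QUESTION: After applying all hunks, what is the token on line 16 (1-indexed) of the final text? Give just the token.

Hunk 1: at line 7 remove [eqdw] add [spfol,avlf,tjnb] -> 15 lines: zcm kfpn worre ygzv olq jcjc vvmb spfol avlf tjnb pabbu topox ypwh omci iesb
Hunk 2: at line 13 remove [omci] add [jkdo] -> 15 lines: zcm kfpn worre ygzv olq jcjc vvmb spfol avlf tjnb pabbu topox ypwh jkdo iesb
Hunk 3: at line 5 remove [vvmb,spfol] add [fudy,uny,wca] -> 16 lines: zcm kfpn worre ygzv olq jcjc fudy uny wca avlf tjnb pabbu topox ypwh jkdo iesb
Final line 16: iesb

Answer: iesb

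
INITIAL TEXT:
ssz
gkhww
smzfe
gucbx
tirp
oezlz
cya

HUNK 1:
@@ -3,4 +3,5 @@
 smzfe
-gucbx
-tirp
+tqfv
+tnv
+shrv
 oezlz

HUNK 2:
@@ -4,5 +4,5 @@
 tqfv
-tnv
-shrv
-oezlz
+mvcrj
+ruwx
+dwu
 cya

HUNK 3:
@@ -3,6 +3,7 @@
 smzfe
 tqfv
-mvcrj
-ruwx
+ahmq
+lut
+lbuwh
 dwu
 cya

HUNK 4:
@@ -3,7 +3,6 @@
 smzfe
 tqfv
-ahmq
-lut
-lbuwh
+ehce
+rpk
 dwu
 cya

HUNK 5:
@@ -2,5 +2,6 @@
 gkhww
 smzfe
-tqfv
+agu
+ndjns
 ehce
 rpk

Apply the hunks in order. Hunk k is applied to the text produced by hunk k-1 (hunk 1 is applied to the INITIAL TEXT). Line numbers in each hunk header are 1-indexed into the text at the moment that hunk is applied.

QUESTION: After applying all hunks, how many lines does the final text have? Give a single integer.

Hunk 1: at line 3 remove [gucbx,tirp] add [tqfv,tnv,shrv] -> 8 lines: ssz gkhww smzfe tqfv tnv shrv oezlz cya
Hunk 2: at line 4 remove [tnv,shrv,oezlz] add [mvcrj,ruwx,dwu] -> 8 lines: ssz gkhww smzfe tqfv mvcrj ruwx dwu cya
Hunk 3: at line 3 remove [mvcrj,ruwx] add [ahmq,lut,lbuwh] -> 9 lines: ssz gkhww smzfe tqfv ahmq lut lbuwh dwu cya
Hunk 4: at line 3 remove [ahmq,lut,lbuwh] add [ehce,rpk] -> 8 lines: ssz gkhww smzfe tqfv ehce rpk dwu cya
Hunk 5: at line 2 remove [tqfv] add [agu,ndjns] -> 9 lines: ssz gkhww smzfe agu ndjns ehce rpk dwu cya
Final line count: 9

Answer: 9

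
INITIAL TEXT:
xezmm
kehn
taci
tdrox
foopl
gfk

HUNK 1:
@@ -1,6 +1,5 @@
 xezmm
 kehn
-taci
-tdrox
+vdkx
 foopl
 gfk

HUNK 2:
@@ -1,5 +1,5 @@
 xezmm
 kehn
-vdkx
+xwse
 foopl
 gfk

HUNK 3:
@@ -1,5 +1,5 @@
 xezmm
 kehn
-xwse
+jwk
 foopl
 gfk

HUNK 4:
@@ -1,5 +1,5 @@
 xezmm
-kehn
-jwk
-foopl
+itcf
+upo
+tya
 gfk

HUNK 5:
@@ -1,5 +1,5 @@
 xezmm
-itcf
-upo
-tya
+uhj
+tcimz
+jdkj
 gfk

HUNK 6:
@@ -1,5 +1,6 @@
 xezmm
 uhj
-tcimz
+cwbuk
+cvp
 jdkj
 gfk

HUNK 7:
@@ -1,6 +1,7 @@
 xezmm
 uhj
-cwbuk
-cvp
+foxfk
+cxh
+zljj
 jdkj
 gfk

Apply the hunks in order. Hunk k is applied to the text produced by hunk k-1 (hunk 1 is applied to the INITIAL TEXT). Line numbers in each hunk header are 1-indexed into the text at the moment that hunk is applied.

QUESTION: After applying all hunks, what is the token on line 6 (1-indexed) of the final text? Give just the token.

Answer: jdkj

Derivation:
Hunk 1: at line 1 remove [taci,tdrox] add [vdkx] -> 5 lines: xezmm kehn vdkx foopl gfk
Hunk 2: at line 1 remove [vdkx] add [xwse] -> 5 lines: xezmm kehn xwse foopl gfk
Hunk 3: at line 1 remove [xwse] add [jwk] -> 5 lines: xezmm kehn jwk foopl gfk
Hunk 4: at line 1 remove [kehn,jwk,foopl] add [itcf,upo,tya] -> 5 lines: xezmm itcf upo tya gfk
Hunk 5: at line 1 remove [itcf,upo,tya] add [uhj,tcimz,jdkj] -> 5 lines: xezmm uhj tcimz jdkj gfk
Hunk 6: at line 1 remove [tcimz] add [cwbuk,cvp] -> 6 lines: xezmm uhj cwbuk cvp jdkj gfk
Hunk 7: at line 1 remove [cwbuk,cvp] add [foxfk,cxh,zljj] -> 7 lines: xezmm uhj foxfk cxh zljj jdkj gfk
Final line 6: jdkj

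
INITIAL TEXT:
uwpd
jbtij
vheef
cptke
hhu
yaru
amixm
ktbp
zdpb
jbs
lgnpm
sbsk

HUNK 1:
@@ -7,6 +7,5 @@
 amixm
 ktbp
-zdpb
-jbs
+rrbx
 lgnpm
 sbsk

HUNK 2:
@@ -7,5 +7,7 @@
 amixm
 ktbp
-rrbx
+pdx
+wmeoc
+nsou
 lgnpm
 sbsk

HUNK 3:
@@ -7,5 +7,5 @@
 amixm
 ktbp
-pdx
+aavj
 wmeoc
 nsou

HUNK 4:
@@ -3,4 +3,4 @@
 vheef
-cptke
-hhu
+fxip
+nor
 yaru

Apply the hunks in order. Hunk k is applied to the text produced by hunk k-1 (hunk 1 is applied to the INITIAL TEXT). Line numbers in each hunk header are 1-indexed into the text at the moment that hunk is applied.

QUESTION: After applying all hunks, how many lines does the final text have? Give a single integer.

Hunk 1: at line 7 remove [zdpb,jbs] add [rrbx] -> 11 lines: uwpd jbtij vheef cptke hhu yaru amixm ktbp rrbx lgnpm sbsk
Hunk 2: at line 7 remove [rrbx] add [pdx,wmeoc,nsou] -> 13 lines: uwpd jbtij vheef cptke hhu yaru amixm ktbp pdx wmeoc nsou lgnpm sbsk
Hunk 3: at line 7 remove [pdx] add [aavj] -> 13 lines: uwpd jbtij vheef cptke hhu yaru amixm ktbp aavj wmeoc nsou lgnpm sbsk
Hunk 4: at line 3 remove [cptke,hhu] add [fxip,nor] -> 13 lines: uwpd jbtij vheef fxip nor yaru amixm ktbp aavj wmeoc nsou lgnpm sbsk
Final line count: 13

Answer: 13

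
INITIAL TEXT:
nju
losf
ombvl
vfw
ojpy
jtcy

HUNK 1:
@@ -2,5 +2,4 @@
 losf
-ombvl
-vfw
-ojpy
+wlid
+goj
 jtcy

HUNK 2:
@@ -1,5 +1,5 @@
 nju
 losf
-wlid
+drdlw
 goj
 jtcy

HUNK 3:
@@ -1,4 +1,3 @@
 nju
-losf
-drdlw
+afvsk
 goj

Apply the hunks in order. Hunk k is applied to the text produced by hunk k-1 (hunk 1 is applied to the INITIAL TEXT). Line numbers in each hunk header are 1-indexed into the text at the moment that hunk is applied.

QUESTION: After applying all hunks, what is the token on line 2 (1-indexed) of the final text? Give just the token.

Hunk 1: at line 2 remove [ombvl,vfw,ojpy] add [wlid,goj] -> 5 lines: nju losf wlid goj jtcy
Hunk 2: at line 1 remove [wlid] add [drdlw] -> 5 lines: nju losf drdlw goj jtcy
Hunk 3: at line 1 remove [losf,drdlw] add [afvsk] -> 4 lines: nju afvsk goj jtcy
Final line 2: afvsk

Answer: afvsk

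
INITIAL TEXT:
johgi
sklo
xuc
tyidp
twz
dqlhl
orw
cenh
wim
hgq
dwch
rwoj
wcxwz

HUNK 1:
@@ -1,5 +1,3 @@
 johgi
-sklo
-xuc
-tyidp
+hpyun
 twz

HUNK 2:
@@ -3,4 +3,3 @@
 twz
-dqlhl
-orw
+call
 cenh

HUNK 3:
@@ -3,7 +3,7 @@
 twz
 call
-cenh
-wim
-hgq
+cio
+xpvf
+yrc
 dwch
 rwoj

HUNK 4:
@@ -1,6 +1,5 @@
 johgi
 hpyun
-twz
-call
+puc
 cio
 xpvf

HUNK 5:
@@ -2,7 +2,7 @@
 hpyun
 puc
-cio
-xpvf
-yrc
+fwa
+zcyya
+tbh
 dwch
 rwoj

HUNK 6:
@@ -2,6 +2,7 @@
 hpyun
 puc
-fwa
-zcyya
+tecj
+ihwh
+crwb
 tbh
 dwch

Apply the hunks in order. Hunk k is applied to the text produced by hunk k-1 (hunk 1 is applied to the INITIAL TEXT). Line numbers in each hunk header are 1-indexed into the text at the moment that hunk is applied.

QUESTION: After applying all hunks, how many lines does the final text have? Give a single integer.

Hunk 1: at line 1 remove [sklo,xuc,tyidp] add [hpyun] -> 11 lines: johgi hpyun twz dqlhl orw cenh wim hgq dwch rwoj wcxwz
Hunk 2: at line 3 remove [dqlhl,orw] add [call] -> 10 lines: johgi hpyun twz call cenh wim hgq dwch rwoj wcxwz
Hunk 3: at line 3 remove [cenh,wim,hgq] add [cio,xpvf,yrc] -> 10 lines: johgi hpyun twz call cio xpvf yrc dwch rwoj wcxwz
Hunk 4: at line 1 remove [twz,call] add [puc] -> 9 lines: johgi hpyun puc cio xpvf yrc dwch rwoj wcxwz
Hunk 5: at line 2 remove [cio,xpvf,yrc] add [fwa,zcyya,tbh] -> 9 lines: johgi hpyun puc fwa zcyya tbh dwch rwoj wcxwz
Hunk 6: at line 2 remove [fwa,zcyya] add [tecj,ihwh,crwb] -> 10 lines: johgi hpyun puc tecj ihwh crwb tbh dwch rwoj wcxwz
Final line count: 10

Answer: 10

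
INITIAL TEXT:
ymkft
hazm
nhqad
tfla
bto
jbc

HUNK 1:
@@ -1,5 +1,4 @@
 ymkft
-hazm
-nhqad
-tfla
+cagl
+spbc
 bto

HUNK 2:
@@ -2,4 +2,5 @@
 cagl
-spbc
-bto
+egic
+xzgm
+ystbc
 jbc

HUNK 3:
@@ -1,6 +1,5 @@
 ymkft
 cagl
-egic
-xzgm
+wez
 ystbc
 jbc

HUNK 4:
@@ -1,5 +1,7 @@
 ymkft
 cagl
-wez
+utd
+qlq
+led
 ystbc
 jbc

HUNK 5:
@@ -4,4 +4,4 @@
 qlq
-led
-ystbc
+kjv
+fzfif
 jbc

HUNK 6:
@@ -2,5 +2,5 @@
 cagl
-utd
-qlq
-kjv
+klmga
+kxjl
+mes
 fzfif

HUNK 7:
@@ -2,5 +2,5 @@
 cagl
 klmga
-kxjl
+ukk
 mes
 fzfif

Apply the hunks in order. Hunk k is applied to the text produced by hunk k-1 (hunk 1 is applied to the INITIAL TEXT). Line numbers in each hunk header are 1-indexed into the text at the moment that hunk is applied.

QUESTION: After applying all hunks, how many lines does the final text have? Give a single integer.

Hunk 1: at line 1 remove [hazm,nhqad,tfla] add [cagl,spbc] -> 5 lines: ymkft cagl spbc bto jbc
Hunk 2: at line 2 remove [spbc,bto] add [egic,xzgm,ystbc] -> 6 lines: ymkft cagl egic xzgm ystbc jbc
Hunk 3: at line 1 remove [egic,xzgm] add [wez] -> 5 lines: ymkft cagl wez ystbc jbc
Hunk 4: at line 1 remove [wez] add [utd,qlq,led] -> 7 lines: ymkft cagl utd qlq led ystbc jbc
Hunk 5: at line 4 remove [led,ystbc] add [kjv,fzfif] -> 7 lines: ymkft cagl utd qlq kjv fzfif jbc
Hunk 6: at line 2 remove [utd,qlq,kjv] add [klmga,kxjl,mes] -> 7 lines: ymkft cagl klmga kxjl mes fzfif jbc
Hunk 7: at line 2 remove [kxjl] add [ukk] -> 7 lines: ymkft cagl klmga ukk mes fzfif jbc
Final line count: 7

Answer: 7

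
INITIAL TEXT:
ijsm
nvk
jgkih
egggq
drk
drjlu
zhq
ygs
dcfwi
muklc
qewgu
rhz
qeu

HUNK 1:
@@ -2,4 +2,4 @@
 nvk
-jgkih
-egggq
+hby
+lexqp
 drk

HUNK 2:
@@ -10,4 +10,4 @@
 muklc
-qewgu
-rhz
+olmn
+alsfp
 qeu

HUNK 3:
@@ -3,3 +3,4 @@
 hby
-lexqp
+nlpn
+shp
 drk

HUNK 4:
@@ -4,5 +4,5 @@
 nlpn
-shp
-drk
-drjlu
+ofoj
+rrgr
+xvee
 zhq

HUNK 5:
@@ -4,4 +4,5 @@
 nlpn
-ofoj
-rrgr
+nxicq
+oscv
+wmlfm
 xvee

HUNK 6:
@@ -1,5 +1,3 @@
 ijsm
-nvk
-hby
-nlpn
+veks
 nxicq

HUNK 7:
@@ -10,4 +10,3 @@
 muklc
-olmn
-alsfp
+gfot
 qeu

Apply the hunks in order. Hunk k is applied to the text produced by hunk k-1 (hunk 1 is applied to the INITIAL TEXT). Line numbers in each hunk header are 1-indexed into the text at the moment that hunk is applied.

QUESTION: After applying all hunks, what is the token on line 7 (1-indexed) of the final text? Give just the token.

Answer: zhq

Derivation:
Hunk 1: at line 2 remove [jgkih,egggq] add [hby,lexqp] -> 13 lines: ijsm nvk hby lexqp drk drjlu zhq ygs dcfwi muklc qewgu rhz qeu
Hunk 2: at line 10 remove [qewgu,rhz] add [olmn,alsfp] -> 13 lines: ijsm nvk hby lexqp drk drjlu zhq ygs dcfwi muklc olmn alsfp qeu
Hunk 3: at line 3 remove [lexqp] add [nlpn,shp] -> 14 lines: ijsm nvk hby nlpn shp drk drjlu zhq ygs dcfwi muklc olmn alsfp qeu
Hunk 4: at line 4 remove [shp,drk,drjlu] add [ofoj,rrgr,xvee] -> 14 lines: ijsm nvk hby nlpn ofoj rrgr xvee zhq ygs dcfwi muklc olmn alsfp qeu
Hunk 5: at line 4 remove [ofoj,rrgr] add [nxicq,oscv,wmlfm] -> 15 lines: ijsm nvk hby nlpn nxicq oscv wmlfm xvee zhq ygs dcfwi muklc olmn alsfp qeu
Hunk 6: at line 1 remove [nvk,hby,nlpn] add [veks] -> 13 lines: ijsm veks nxicq oscv wmlfm xvee zhq ygs dcfwi muklc olmn alsfp qeu
Hunk 7: at line 10 remove [olmn,alsfp] add [gfot] -> 12 lines: ijsm veks nxicq oscv wmlfm xvee zhq ygs dcfwi muklc gfot qeu
Final line 7: zhq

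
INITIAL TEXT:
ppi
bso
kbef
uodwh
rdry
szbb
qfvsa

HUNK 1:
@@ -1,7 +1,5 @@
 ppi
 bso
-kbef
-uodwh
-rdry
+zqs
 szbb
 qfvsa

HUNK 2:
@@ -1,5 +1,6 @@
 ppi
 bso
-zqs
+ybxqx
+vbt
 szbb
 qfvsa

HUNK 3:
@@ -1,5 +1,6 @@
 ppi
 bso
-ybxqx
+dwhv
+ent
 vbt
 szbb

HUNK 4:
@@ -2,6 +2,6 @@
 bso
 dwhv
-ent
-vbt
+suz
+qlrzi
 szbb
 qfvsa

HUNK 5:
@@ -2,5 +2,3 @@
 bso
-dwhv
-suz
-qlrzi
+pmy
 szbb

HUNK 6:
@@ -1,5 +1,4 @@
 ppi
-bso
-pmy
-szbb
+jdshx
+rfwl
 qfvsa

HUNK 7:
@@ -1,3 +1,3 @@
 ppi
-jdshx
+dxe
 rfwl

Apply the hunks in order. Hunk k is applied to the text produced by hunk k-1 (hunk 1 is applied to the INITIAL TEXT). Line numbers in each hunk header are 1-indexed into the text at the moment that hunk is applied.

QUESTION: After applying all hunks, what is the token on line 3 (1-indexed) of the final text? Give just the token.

Answer: rfwl

Derivation:
Hunk 1: at line 1 remove [kbef,uodwh,rdry] add [zqs] -> 5 lines: ppi bso zqs szbb qfvsa
Hunk 2: at line 1 remove [zqs] add [ybxqx,vbt] -> 6 lines: ppi bso ybxqx vbt szbb qfvsa
Hunk 3: at line 1 remove [ybxqx] add [dwhv,ent] -> 7 lines: ppi bso dwhv ent vbt szbb qfvsa
Hunk 4: at line 2 remove [ent,vbt] add [suz,qlrzi] -> 7 lines: ppi bso dwhv suz qlrzi szbb qfvsa
Hunk 5: at line 2 remove [dwhv,suz,qlrzi] add [pmy] -> 5 lines: ppi bso pmy szbb qfvsa
Hunk 6: at line 1 remove [bso,pmy,szbb] add [jdshx,rfwl] -> 4 lines: ppi jdshx rfwl qfvsa
Hunk 7: at line 1 remove [jdshx] add [dxe] -> 4 lines: ppi dxe rfwl qfvsa
Final line 3: rfwl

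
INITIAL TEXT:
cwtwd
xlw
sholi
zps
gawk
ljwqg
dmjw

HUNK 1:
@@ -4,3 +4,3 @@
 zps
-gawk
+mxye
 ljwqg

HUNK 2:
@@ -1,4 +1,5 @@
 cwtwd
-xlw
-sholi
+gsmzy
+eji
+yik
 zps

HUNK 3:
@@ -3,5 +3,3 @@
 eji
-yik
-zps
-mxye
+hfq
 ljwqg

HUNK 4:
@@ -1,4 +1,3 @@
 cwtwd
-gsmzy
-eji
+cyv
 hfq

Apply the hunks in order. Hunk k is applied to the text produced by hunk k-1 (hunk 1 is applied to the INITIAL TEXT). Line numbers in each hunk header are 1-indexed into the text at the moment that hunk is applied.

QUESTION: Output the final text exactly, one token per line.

Answer: cwtwd
cyv
hfq
ljwqg
dmjw

Derivation:
Hunk 1: at line 4 remove [gawk] add [mxye] -> 7 lines: cwtwd xlw sholi zps mxye ljwqg dmjw
Hunk 2: at line 1 remove [xlw,sholi] add [gsmzy,eji,yik] -> 8 lines: cwtwd gsmzy eji yik zps mxye ljwqg dmjw
Hunk 3: at line 3 remove [yik,zps,mxye] add [hfq] -> 6 lines: cwtwd gsmzy eji hfq ljwqg dmjw
Hunk 4: at line 1 remove [gsmzy,eji] add [cyv] -> 5 lines: cwtwd cyv hfq ljwqg dmjw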